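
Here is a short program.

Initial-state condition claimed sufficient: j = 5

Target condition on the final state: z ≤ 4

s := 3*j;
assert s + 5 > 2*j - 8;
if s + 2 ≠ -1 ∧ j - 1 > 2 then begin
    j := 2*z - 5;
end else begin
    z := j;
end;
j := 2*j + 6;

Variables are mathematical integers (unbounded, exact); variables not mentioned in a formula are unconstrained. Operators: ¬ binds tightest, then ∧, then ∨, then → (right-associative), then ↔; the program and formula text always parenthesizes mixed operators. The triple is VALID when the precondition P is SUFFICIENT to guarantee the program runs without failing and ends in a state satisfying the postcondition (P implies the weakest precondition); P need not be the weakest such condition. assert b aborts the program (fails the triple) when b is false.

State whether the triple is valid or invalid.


Working backward. After the program, z ≤ 4 must hold.
Before j := 2*j + 6: z ≤ 4
Then branch requires z ≤ 4; else branch requires j ≤ 4.
Before the if: ((s ≠ -3 ∧ j > 3) → z ≤ 4) ∧ ((¬(s ≠ -3 ∧ j > 3)) → j ≤ 4)
Before assert s + 5 > 2*j - 8: s > 2*j - 13 ∧ ((s ≠ -3 ∧ j > 3) → z ≤ 4) ∧ ((¬(s ≠ -3 ∧ j > 3)) → j ≤ 4)
Before s := 3*j: j > -13 ∧ ((3*j ≠ -3 ∧ j > 3) → z ≤ 4) ∧ ((¬(3*j ≠ -3 ∧ j > 3)) → j ≤ 4)
The weakest precondition is j > -13 ∧ ((3*j ≠ -3 ∧ j > 3) → z ≤ 4) ∧ ((¬(3*j ≠ -3 ∧ j > 3)) → j ≤ 4).
Check whether j = 5 implies it.
Countermodel: at the initial state j = 5, z = 5, the precondition holds but the weakest precondition fails.
Answer: invalid


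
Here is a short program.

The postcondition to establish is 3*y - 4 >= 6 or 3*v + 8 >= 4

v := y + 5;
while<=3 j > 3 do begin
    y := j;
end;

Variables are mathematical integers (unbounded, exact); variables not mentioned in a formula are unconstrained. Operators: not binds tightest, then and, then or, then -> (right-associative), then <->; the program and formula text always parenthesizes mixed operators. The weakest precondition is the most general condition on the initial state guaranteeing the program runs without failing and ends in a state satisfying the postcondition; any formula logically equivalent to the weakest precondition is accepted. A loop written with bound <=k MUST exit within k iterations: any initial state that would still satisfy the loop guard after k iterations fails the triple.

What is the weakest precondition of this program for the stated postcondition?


Working backward. After the program, the postcondition 3*y - 4 >= 6 or 3*v + 8 >= 4 must hold; in canonical form it is 3*y >= 10 or 3*v >= -4.
Before the loop (bound <=3), unroll the exhaustion recursion (WP_0 = exit-now case; WP_j = one more guarded iteration, up to j = 3):
  WP_0: (not (j > 3)) and (3*y >= 10 or 3*v >= -4)
  WP_1: (j > 3 -> ((not (j > 3)) and (3*j >= 10 or 3*v >= -4))) and ((not (j > 3)) -> (3*y >= 10 or 3*v >= -4))
  WP_2: (j > 3 -> ((j > 3 -> ((not (j > 3)) and (3*j >= 10 or 3*v >= -4))) and ((not (j > 3)) -> (3*j >= 10 or 3*v >= -4)))) and ((not (j > 3)) -> (3*y >= 10 or 3*v >= -4))
  WP_3: (j > 3 -> ((j > 3 -> ((j > 3 -> ((not (j > 3)) and (3*j >= 10 or 3*v >= -4))) and ((not (j > 3)) -> (3*j >= 10 or 3*v >= -4)))) and ((not (j > 3)) -> (3*j >= 10 or 3*v >= -4)))) and ((not (j > 3)) -> (3*y >= 10 or 3*v >= -4))
So before the loop: (j > 3 -> ((j > 3 -> ((j > 3 -> ((not (j > 3)) and (3*j >= 10 or 3*v >= -4))) and ((not (j > 3)) -> (3*j >= 10 or 3*v >= -4)))) and ((not (j > 3)) -> (3*j >= 10 or 3*v >= -4)))) and ((not (j > 3)) -> (3*y >= 10 or 3*v >= -4))
Before v := y + 5: (j > 3 -> ((j > 3 -> ((j > 3 -> ((not (j > 3)) and (3*j >= 10 or 3*y >= -19))) and ((not (j > 3)) -> (3*j >= 10 or 3*y >= -19)))) and ((not (j > 3)) -> (3*j >= 10 or 3*y >= -19)))) and ((not (j > 3)) -> (3*y >= 10 or 3*y >= -19))
Answer: WP = (j > 3 -> ((j > 3 -> ((j > 3 -> ((not (j > 3)) and (3*j >= 10 or 3*y >= -19))) and ((not (j > 3)) -> (3*j >= 10 or 3*y >= -19)))) and ((not (j > 3)) -> (3*j >= 10 or 3*y >= -19)))) and ((not (j > 3)) -> (3*y >= 10 or 3*y >= -19))


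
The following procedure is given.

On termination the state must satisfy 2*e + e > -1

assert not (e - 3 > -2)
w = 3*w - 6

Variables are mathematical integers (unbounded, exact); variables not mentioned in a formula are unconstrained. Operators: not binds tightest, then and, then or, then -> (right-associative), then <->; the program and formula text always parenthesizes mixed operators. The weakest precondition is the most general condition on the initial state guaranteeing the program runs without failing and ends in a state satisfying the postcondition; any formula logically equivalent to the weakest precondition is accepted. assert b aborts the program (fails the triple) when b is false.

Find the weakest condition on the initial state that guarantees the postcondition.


Working backward. After the program, the postcondition 2*e + e > -1 must hold; in canonical form it is 3*e > -1.
Before w := 3*w - 6: 3*e > -1
Before assert not (e - 3 > -2): (not (e > 1)) and 3*e > -1
Answer: WP = (not (e > 1)) and 3*e > -1


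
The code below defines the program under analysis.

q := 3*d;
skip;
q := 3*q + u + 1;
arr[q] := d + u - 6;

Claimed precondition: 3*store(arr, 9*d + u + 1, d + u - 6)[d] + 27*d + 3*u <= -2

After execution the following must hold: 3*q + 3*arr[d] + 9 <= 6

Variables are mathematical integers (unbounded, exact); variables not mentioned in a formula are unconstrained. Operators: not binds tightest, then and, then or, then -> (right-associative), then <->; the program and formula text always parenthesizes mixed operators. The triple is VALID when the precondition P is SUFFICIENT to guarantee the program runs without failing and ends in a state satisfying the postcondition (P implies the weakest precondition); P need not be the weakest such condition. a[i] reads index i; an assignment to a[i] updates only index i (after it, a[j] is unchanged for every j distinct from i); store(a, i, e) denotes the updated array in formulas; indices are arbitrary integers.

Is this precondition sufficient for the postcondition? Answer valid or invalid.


Working backward. After the program, the postcondition 3*q + 3*arr[d] + 9 <= 6 must hold; in canonical form it is 3*arr[d] + 3*q <= -3.
Before arr[q] := d + u - 6: 3*store(arr, q, d + u - 6)[d] + 3*q <= -3
Before q := 3*q + u + 1: 3*store(arr, 3*q + u + 1, d + u - 6)[d] + 9*q + 3*u <= -6
Before skip: 3*store(arr, 3*q + u + 1, d + u - 6)[d] + 9*q + 3*u <= -6
Before q := 3*d: 3*store(arr, 9*d + u + 1, d + u - 6)[d] + 27*d + 3*u <= -6
The weakest precondition is 3*store(arr, 9*d + u + 1, d + u - 6)[d] + 27*d + 3*u <= -6.
Check whether 3*store(arr, 9*d + u + 1, d + u - 6)[d] + 27*d + 3*u <= -2 implies it.
Countermodel: at the initial state arr = {[0] = -1, [1] = 2, elsewhere 2}, d = 0, u = 0, the precondition holds but the weakest precondition fails.
Answer: invalid


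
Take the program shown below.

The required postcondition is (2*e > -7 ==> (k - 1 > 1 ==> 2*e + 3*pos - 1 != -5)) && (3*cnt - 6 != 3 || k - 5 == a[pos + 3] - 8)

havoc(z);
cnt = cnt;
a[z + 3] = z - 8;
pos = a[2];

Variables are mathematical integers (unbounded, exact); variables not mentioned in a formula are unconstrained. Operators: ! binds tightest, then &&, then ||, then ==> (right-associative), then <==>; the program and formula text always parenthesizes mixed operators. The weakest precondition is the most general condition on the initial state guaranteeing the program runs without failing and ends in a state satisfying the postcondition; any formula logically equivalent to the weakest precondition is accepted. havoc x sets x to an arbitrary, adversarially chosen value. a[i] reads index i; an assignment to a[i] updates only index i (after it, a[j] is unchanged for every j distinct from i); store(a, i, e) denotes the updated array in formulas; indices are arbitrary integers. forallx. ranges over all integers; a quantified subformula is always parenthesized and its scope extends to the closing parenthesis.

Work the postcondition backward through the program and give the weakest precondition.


Working backward. After the program, the postcondition (2*e > -7 ==> (k - 1 > 1 ==> 2*e + 3*pos - 1 != -5)) && (3*cnt - 6 != 3 || k - 5 == a[pos + 3] - 8) must hold; in canonical form it is (2*e > -7 ==> (k > 2 ==> 2*e + 3*pos != -4)) && (3*cnt != 9 || k == a[pos + 3] - 3).
Before pos := a[2]: (2*e > -7 ==> (k > 2 ==> 3*a[2] + 2*e != -4)) && (3*cnt != 9 || k == a[a[2] + 3] - 3)
Before a[z + 3] := z - 8: (2*e > -7 ==> (k > 2 ==> 3*store(a, z + 3, z - 8)[2] + 2*e != -4)) && (3*cnt != 9 || k == store(a, z + 3, z - 8)[store(a, z + 3, z - 8)[2] + 3] - 3)
Before cnt := cnt: (2*e > -7 ==> (k > 2 ==> 3*store(a, z + 3, z - 8)[2] + 2*e != -4)) && (3*cnt != 9 || k == store(a, z + 3, z - 8)[store(a, z + 3, z - 8)[2] + 3] - 3)
Before havoc z: forall z_1. ((2*e > -7 ==> (k > 2 ==> 3*store(a, z_1 + 3, z_1 - 8)[2] + 2*e != -4)) && (3*cnt != 9 || k == store(a, z_1 + 3, z_1 - 8)[store(a, z_1 + 3, z_1 - 8)[2] + 3] - 3))
Answer: WP = forall z_1. ((2*e > -7 ==> (k > 2 ==> 3*store(a, z_1 + 3, z_1 - 8)[2] + 2*e != -4)) && (3*cnt != 9 || k == store(a, z_1 + 3, z_1 - 8)[store(a, z_1 + 3, z_1 - 8)[2] + 3] - 3))


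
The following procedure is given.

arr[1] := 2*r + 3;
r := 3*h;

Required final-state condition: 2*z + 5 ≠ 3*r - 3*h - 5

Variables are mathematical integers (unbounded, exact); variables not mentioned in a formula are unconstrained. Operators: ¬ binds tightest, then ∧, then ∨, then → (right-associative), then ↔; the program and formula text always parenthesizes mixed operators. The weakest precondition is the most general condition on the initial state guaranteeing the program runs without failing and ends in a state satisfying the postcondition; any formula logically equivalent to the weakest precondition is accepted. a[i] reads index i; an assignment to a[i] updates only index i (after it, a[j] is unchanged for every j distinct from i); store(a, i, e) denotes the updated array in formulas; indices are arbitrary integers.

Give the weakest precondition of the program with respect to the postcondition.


Working backward. After the program, the postcondition 2*z + 5 ≠ 3*r - 3*h - 5 must hold; in canonical form it is 3*h + 2*z ≠ 3*r - 10.
Before r := 3*h: 2*z ≠ 6*h - 10
Before arr[1] := 2*r + 3: 2*z ≠ 6*h - 10
Answer: WP = 2*z ≠ 6*h - 10


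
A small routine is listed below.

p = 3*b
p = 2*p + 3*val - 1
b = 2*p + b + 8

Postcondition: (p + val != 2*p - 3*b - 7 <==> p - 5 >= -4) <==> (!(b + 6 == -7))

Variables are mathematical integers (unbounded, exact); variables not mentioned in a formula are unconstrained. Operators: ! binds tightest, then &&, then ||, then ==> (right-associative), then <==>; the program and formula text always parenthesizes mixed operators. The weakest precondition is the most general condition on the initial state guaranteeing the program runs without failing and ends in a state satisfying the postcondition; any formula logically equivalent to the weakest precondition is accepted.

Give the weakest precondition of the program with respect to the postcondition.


Working backward. After the program, the postcondition (p + val != 2*p - 3*b - 7 <==> p - 5 >= -4) <==> (!(b + 6 == -7)) must hold; in canonical form it is (3*b + val != p - 7 <==> p >= 1) <==> (!(b == -13)).
Before b := 2*p + b + 8: (3*b + 5*p + val != -31 <==> p >= 1) <==> (!(b + 2*p == -21))
Before p := 2*p + 3*val - 1: (3*b + 10*p + 16*val != -26 <==> 2*p + 3*val >= 2) <==> (!(b + 4*p + 6*val == -19))
Before p := 3*b: (33*b + 16*val != -26 <==> 6*b + 3*val >= 2) <==> (!(13*b + 6*val == -19))
Answer: WP = (33*b + 16*val != -26 <==> 6*b + 3*val >= 2) <==> (!(13*b + 6*val == -19))


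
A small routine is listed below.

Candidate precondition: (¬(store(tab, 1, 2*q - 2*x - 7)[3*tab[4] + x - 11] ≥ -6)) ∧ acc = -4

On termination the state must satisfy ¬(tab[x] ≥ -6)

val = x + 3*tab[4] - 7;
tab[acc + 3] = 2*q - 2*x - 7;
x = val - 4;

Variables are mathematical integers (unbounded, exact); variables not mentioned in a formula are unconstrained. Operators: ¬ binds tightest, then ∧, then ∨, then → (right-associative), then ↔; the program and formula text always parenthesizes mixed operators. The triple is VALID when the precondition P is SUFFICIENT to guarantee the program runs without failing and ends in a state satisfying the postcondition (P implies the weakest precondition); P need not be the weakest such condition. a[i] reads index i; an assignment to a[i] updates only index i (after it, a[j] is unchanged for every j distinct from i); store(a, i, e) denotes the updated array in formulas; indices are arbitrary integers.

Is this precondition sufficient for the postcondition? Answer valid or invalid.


Working backward. After the program, ¬(tab[x] ≥ -6) must hold.
Before x := val - 4: ¬(tab[val - 4] ≥ -6)
Before tab[acc + 3] := 2*q - 2*x - 7: ¬(store(tab, acc + 3, 2*q - 2*x - 7)[val - 4] ≥ -6)
Before val := x + 3*tab[4] - 7: ¬(store(tab, acc + 3, 2*q - 2*x - 7)[3*tab[4] + x - 11] ≥ -6)
The weakest precondition is ¬(store(tab, acc + 3, 2*q - 2*x - 7)[3*tab[4] + x - 11] ≥ -6).
Check whether (¬(store(tab, 1, 2*q - 2*x - 7)[3*tab[4] + x - 11] ≥ -6)) ∧ acc = -4 implies it.
Countermodel: at the initial state acc = -4, q = 53402, tab = {[-1] = -7, [1] = 3, [4] = -17797, elsewhere 3}, x = 53401, the precondition holds but the weakest precondition fails.
Answer: invalid


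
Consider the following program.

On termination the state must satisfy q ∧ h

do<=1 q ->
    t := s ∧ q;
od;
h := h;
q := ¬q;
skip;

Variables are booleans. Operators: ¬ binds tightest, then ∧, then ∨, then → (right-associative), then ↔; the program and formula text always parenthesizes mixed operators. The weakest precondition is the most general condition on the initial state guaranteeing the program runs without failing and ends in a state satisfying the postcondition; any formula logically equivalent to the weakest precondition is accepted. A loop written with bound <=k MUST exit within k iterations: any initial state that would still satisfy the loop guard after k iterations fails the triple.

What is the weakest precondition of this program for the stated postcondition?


Working backward. After the program, q ∧ h must hold.
Before skip: q ∧ h
Before q := ¬q: (¬q) ∧ h
Before h := h: (¬q) ∧ h
Before the loop (bound <=1), unroll the exhaustion recursion (WP_0 = exit-now case; WP_j = one more guarded iteration, up to j = 1):
  WP_0: (¬q) ∧ h
  WP_1: (q → ((¬q) ∧ h)) ∧ ((¬q) → ((¬q) ∧ h))
So before the loop: (q → ((¬q) ∧ h)) ∧ ((¬q) → ((¬q) ∧ h))
Answer: WP = (q → ((¬q) ∧ h)) ∧ ((¬q) → ((¬q) ∧ h))


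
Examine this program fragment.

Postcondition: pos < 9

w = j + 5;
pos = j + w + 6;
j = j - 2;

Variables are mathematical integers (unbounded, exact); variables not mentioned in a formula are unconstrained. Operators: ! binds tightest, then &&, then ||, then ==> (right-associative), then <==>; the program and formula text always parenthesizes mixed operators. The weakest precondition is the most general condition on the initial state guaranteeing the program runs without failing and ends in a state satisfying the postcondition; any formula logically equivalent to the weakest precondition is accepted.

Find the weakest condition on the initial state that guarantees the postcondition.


Working backward. After the program, pos < 9 must hold.
Before j := j - 2: pos < 9
Before pos := j + w + 6: j + w < 3
Before w := j + 5: 2*j < -2
Answer: WP = 2*j < -2


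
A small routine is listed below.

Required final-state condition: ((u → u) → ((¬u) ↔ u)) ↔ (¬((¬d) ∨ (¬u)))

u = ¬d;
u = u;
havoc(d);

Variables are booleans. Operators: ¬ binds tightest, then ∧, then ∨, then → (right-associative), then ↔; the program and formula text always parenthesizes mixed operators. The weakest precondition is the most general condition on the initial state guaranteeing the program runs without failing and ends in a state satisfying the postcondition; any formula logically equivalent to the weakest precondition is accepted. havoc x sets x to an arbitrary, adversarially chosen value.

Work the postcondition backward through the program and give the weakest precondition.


Working backward. After the program, the postcondition ((u → u) → ((¬u) ↔ u)) ↔ (¬((¬d) ∨ (¬u))) must hold; in canonical form it is ((¬u) ↔ u) ↔ (¬((¬d) ∨ (¬u))).
Before havoc d: (((¬u) ↔ u) ↔ u) ∧ (¬((¬u) ↔ u))
Before u := u: (((¬u) ↔ u) ↔ u) ∧ (¬((¬u) ↔ u))
Before u := ¬d: ((d ↔ (¬d)) ↔ (¬d)) ∧ (¬(d ↔ (¬d)))
Answer: WP = ((d ↔ (¬d)) ↔ (¬d)) ∧ (¬(d ↔ (¬d)))


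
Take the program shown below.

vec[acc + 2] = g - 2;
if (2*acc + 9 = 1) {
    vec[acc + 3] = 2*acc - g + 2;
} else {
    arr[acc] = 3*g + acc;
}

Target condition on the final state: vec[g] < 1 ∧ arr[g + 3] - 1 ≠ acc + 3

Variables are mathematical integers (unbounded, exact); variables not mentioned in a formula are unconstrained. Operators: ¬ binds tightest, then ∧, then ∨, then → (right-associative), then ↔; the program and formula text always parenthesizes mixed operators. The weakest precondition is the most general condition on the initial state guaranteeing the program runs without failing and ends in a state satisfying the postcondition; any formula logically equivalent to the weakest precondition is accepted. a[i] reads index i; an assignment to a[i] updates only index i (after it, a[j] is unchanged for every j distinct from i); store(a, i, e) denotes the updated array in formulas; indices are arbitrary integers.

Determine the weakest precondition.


Working backward. After the program, the postcondition vec[g] < 1 ∧ arr[g + 3] - 1 ≠ acc + 3 must hold; in canonical form it is vec[g] < 1 ∧ arr[g + 3] ≠ acc + 4.
Then branch requires store(vec, acc + 3, 2*acc - g + 2)[g] < 1 ∧ arr[g + 3] ≠ acc + 4; else branch requires vec[g] < 1 ∧ store(arr, acc, acc + 3*g)[g + 3] ≠ acc + 4.
Before the if: (2*acc = -8 → (store(vec, acc + 3, 2*acc - g + 2)[g] < 1 ∧ arr[g + 3] ≠ acc + 4)) ∧ ((¬(2*acc = -8)) → (vec[g] < 1 ∧ store(arr, acc, acc + 3*g)[g + 3] ≠ acc + 4))
Before vec[acc + 2] := g - 2: (2*acc = -8 → (store(store(vec, acc + 2, g - 2), acc + 3, 2*acc - g + 2)[g] < 1 ∧ arr[g + 3] ≠ acc + 4)) ∧ ((¬(2*acc = -8)) → (store(vec, acc + 2, g - 2)[g] < 1 ∧ store(arr, acc, acc + 3*g)[g + 3] ≠ acc + 4))
Answer: WP = (2*acc = -8 → (store(store(vec, acc + 2, g - 2), acc + 3, 2*acc - g + 2)[g] < 1 ∧ arr[g + 3] ≠ acc + 4)) ∧ ((¬(2*acc = -8)) → (store(vec, acc + 2, g - 2)[g] < 1 ∧ store(arr, acc, acc + 3*g)[g + 3] ≠ acc + 4))


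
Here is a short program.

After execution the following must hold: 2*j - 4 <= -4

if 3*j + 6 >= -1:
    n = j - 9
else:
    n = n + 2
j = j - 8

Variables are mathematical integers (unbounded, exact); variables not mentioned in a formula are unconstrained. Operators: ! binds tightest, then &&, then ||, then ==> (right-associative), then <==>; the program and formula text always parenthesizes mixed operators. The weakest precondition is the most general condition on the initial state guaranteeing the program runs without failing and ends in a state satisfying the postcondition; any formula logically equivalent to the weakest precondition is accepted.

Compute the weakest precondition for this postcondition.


Working backward. After the program, the postcondition 2*j - 4 <= -4 must hold; in canonical form it is 2*j <= 0.
Before j := j - 8: 2*j <= 16
Then branch requires 2*j <= 16; else branch requires 2*j <= 16.
Before the if: (3*j >= -7 ==> 2*j <= 16) && ((!(3*j >= -7)) ==> 2*j <= 16)
Answer: WP = (3*j >= -7 ==> 2*j <= 16) && ((!(3*j >= -7)) ==> 2*j <= 16)


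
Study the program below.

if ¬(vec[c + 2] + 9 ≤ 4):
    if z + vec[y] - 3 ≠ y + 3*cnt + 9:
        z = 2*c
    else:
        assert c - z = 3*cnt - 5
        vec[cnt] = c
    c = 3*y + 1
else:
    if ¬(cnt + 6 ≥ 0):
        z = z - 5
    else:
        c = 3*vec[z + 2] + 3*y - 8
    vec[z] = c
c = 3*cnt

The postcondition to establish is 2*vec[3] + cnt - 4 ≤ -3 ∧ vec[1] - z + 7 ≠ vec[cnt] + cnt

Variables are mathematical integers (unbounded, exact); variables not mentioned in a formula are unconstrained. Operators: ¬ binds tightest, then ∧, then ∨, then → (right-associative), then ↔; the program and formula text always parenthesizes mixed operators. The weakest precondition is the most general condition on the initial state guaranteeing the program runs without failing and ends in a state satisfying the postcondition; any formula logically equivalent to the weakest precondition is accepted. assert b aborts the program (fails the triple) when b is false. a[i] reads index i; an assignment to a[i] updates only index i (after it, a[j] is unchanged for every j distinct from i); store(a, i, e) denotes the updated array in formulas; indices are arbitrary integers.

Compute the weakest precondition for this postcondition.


Working backward. After the program, the postcondition 2*vec[3] + cnt - 4 ≤ -3 ∧ vec[1] - z + 7 ≠ vec[cnt] + cnt must hold; in canonical form it is 2*vec[3] + cnt ≤ 1 ∧ vec[1] ≠ vec[cnt] + cnt + z - 7.
Before c := 3*cnt: 2*vec[3] + cnt ≤ 1 ∧ vec[1] ≠ vec[cnt] + cnt + z - 7
Then branch requires (vec[y] + z ≠ 3*cnt + y + 12 → (2*vec[3] + cnt ≤ 1 ∧ vec[1] ≠ vec[cnt] + 2*c + cnt - 7)) ∧ ((¬(vec[y] + z ≠ 3*cnt + y + 12)) → (c = 3*cnt + z - 5 ∧ 2*store(vec, cnt, c)[3] + cnt ≤ 1 ∧ store(vec, cnt, c)[1] ≠ store(vec, cnt, c)[cnt] + cnt + z - 7)); else branch requires ((¬(cnt ≥ -6)) → (2*store(vec, z - 5, c)[3] + cnt ≤ 1 ∧ store(vec, z - 5, c)[1] ≠ store(vec, z - 5, c)[cnt] + cnt + z - 12)) ∧ (cnt ≥ -6 → (2*store(vec, z, 3*vec[z + 2] + 3*y - 8)[3] + cnt ≤ 1 ∧ store(vec, z, 3*vec[z + 2] + 3*y - 8)[1] ≠ store(vec, z, 3*vec[z + 2] + 3*y - 8)[cnt] + cnt + z - 7)).
Before the if: ((¬(vec[c + 2] ≤ -5)) → ((vec[y] + z ≠ 3*cnt + y + 12 → (2*vec[3] + cnt ≤ 1 ∧ vec[1] ≠ vec[cnt] + 2*c + cnt - 7)) ∧ ((¬(vec[y] + z ≠ 3*cnt + y + 12)) → (c = 3*cnt + z - 5 ∧ 2*store(vec, cnt, c)[3] + cnt ≤ 1 ∧ store(vec, cnt, c)[1] ≠ store(vec, cnt, c)[cnt] + cnt + z - 7)))) ∧ (vec[c + 2] ≤ -5 → (((¬(cnt ≥ -6)) → (2*store(vec, z - 5, c)[3] + cnt ≤ 1 ∧ store(vec, z - 5, c)[1] ≠ store(vec, z - 5, c)[cnt] + cnt + z - 12)) ∧ (cnt ≥ -6 → (2*store(vec, z, 3*vec[z + 2] + 3*y - 8)[3] + cnt ≤ 1 ∧ store(vec, z, 3*vec[z + 2] + 3*y - 8)[1] ≠ store(vec, z, 3*vec[z + 2] + 3*y - 8)[cnt] + cnt + z - 7))))
Answer: WP = ((¬(vec[c + 2] ≤ -5)) → ((vec[y] + z ≠ 3*cnt + y + 12 → (2*vec[3] + cnt ≤ 1 ∧ vec[1] ≠ vec[cnt] + 2*c + cnt - 7)) ∧ ((¬(vec[y] + z ≠ 3*cnt + y + 12)) → (c = 3*cnt + z - 5 ∧ 2*store(vec, cnt, c)[3] + cnt ≤ 1 ∧ store(vec, cnt, c)[1] ≠ store(vec, cnt, c)[cnt] + cnt + z - 7)))) ∧ (vec[c + 2] ≤ -5 → (((¬(cnt ≥ -6)) → (2*store(vec, z - 5, c)[3] + cnt ≤ 1 ∧ store(vec, z - 5, c)[1] ≠ store(vec, z - 5, c)[cnt] + cnt + z - 12)) ∧ (cnt ≥ -6 → (2*store(vec, z, 3*vec[z + 2] + 3*y - 8)[3] + cnt ≤ 1 ∧ store(vec, z, 3*vec[z + 2] + 3*y - 8)[1] ≠ store(vec, z, 3*vec[z + 2] + 3*y - 8)[cnt] + cnt + z - 7))))


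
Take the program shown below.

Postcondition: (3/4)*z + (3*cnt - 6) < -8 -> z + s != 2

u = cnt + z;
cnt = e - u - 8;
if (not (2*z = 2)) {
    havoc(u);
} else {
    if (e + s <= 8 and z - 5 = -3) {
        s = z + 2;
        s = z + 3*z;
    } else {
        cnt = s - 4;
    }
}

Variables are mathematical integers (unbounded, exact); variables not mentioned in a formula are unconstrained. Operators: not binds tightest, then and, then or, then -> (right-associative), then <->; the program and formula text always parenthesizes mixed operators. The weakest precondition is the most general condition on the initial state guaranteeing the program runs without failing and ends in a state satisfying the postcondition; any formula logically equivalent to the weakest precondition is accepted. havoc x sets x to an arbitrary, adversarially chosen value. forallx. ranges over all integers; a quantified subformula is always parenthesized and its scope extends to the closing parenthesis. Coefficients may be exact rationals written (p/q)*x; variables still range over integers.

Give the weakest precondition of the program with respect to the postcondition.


Working backward. After the program, the postcondition (3/4)*z + (3*cnt - 6) < -8 -> z + s != 2 must hold; in canonical form it is 3*cnt + (3/4)*z < -2 -> s + z != 2.
Then branch requires 3*cnt + (3/4)*z < -2 -> s + z != 2; else branch requires ((e + s <= 8 and z = 2) -> (3*cnt + (3/4)*z < -2 -> 5*z != 2)) and ((not (e + s <= 8 and z = 2)) -> (3*s + (3/4)*z < 10 -> s + z != 2)).
Before the if: ((not (2*z = 2)) -> (3*cnt + (3/4)*z < -2 -> s + z != 2)) and (2*z = 2 -> (((e + s <= 8 and z = 2) -> (3*cnt + (3/4)*z < -2 -> 5*z != 2)) and ((not (e + s <= 8 and z = 2)) -> (3*s + (3/4)*z < 10 -> s + z != 2))))
Before cnt := e - u - 8: ((not (2*z = 2)) -> (3*e + (3/4)*z < 3*u + 22 -> s + z != 2)) and (2*z = 2 -> (((e + s <= 8 and z = 2) -> (3*e + (3/4)*z < 3*u + 22 -> 5*z != 2)) and ((not (e + s <= 8 and z = 2)) -> (3*s + (3/4)*z < 10 -> s + z != 2))))
Before u := cnt + z: ((not (2*z = 2)) -> (3*e < 3*cnt + (9/4)*z + 22 -> s + z != 2)) and (2*z = 2 -> (((e + s <= 8 and z = 2) -> (3*e < 3*cnt + (9/4)*z + 22 -> 5*z != 2)) and ((not (e + s <= 8 and z = 2)) -> (3*s + (3/4)*z < 10 -> s + z != 2))))
Answer: WP = ((not (2*z = 2)) -> (3*e < 3*cnt + (9/4)*z + 22 -> s + z != 2)) and (2*z = 2 -> (((e + s <= 8 and z = 2) -> (3*e < 3*cnt + (9/4)*z + 22 -> 5*z != 2)) and ((not (e + s <= 8 and z = 2)) -> (3*s + (3/4)*z < 10 -> s + z != 2))))


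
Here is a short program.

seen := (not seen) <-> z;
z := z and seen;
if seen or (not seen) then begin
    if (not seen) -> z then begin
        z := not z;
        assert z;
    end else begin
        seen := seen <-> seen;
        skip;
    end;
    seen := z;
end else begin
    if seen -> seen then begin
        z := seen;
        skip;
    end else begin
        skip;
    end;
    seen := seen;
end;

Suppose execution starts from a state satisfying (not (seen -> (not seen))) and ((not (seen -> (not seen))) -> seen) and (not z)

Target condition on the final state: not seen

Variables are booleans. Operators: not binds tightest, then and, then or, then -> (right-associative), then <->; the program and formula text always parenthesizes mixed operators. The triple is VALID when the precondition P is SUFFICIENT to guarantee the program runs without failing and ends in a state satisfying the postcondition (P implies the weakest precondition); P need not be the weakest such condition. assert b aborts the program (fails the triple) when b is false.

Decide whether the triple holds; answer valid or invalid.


Working backward. After the program, not seen must hold.
Then branch requires (not ((not seen) -> z)) and ((not ((not seen) -> z)) -> (not z)); else branch requires not seen.
Before the if: (not ((not seen) -> z)) and ((not ((not seen) -> z)) -> (not z))
Before z := z and seen: (not ((not seen) -> (z and seen))) and ((not ((not seen) -> (z and seen))) -> (not (z and seen)))
Before seen := (not seen) <-> z: (not ((not ((not seen) <-> z)) -> (z and ((not seen) <-> z)))) and ((not ((not ((not seen) <-> z)) -> (z and ((not seen) <-> z)))) -> (not (z and ((not seen) <-> z))))
The weakest precondition is (not ((not ((not seen) <-> z)) -> (z and ((not seen) <-> z)))) and ((not ((not ((not seen) <-> z)) -> (z and ((not seen) <-> z)))) -> (not (z and ((not seen) <-> z)))).
Check whether (not (seen -> (not seen))) and ((not (seen -> (not seen))) -> seen) and (not z) implies it.
Countermodel: at the initial state seen = true, z = false, the precondition holds but the weakest precondition fails.
Answer: invalid


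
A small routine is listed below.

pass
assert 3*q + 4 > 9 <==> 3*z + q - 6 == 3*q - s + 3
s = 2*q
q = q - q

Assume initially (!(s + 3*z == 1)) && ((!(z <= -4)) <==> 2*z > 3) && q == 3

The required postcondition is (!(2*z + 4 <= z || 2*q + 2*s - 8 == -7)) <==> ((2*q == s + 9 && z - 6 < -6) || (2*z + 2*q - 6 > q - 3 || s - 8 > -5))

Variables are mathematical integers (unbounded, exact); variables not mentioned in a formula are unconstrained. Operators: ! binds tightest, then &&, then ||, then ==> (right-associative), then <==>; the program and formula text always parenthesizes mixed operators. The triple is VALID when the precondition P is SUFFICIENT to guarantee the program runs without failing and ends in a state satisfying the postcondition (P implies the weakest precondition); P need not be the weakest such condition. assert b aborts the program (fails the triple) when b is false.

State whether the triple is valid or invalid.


Working backward. After the program, the postcondition (!(2*z + 4 <= z || 2*q + 2*s - 8 == -7)) <==> ((2*q == s + 9 && z - 6 < -6) || (2*z + 2*q - 6 > q - 3 || s - 8 > -5)) must hold; in canonical form it is (!(z <= -4 || 2*q + 2*s == 1)) <==> ((2*q == s + 9 && z < 0) || q + 2*z > 3 || s > 3).
Before q := q - q: (!(z <= -4 || 2*s == 1)) <==> ((s == -9 && z < 0) || 2*z > 3 || s > 3)
Before s := 2*q: (!(z <= -4 || 4*q == 1)) <==> ((2*q == -9 && z < 0) || 2*z > 3 || 2*q > 3)
Before assert 3*q + 4 > 9 <==> 3*z + q - 6 == 3*q - s + 3: (3*q > 5 <==> s + 3*z == 2*q + 9) && ((!(z <= -4 || 4*q == 1)) <==> ((2*q == -9 && z < 0) || 2*z > 3 || 2*q > 3))
Before skip: (3*q > 5 <==> s + 3*z == 2*q + 9) && ((!(z <= -4 || 4*q == 1)) <==> ((2*q == -9 && z < 0) || 2*z > 3 || 2*q > 3))
The weakest precondition is (3*q > 5 <==> s + 3*z == 2*q + 9) && ((!(z <= -4 || 4*q == 1)) <==> ((2*q == -9 && z < 0) || 2*z > 3 || 2*q > 3)).
Check whether (!(s + 3*z == 1)) && ((!(z <= -4)) <==> 2*z > 3) && q == 3 implies it.
Countermodel: at the initial state q = 3, s = -6, z = 2, the precondition holds but the weakest precondition fails.
Answer: invalid


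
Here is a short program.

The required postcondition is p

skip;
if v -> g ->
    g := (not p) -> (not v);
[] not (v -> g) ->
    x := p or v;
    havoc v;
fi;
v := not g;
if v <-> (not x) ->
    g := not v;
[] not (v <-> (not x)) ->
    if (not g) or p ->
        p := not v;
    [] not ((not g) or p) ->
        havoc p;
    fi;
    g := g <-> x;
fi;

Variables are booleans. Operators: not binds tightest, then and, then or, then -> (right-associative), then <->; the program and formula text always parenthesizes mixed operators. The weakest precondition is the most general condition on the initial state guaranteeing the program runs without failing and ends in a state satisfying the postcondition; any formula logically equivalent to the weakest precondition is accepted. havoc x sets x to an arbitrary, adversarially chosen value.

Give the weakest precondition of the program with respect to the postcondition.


Working backward. After the program, p must hold.
Then branch requires p; else branch requires (((not g) or p) -> (not v)) and ((not g) or p).
Before the if: ((v <-> (not x)) -> p) and ((not (v <-> (not x))) -> ((((not g) or p) -> (not v)) and ((not g) or p)))
Before v := not g: (((not g) <-> (not x)) -> p) and ((not ((not g) <-> (not x))) -> ((((not g) or p) -> g) and ((not g) or p)))
Then branch requires (((not ((not p) -> (not v))) <-> (not x)) -> p) and ((not ((not ((not p) -> (not v))) <-> (not x))) -> ((((not ((not p) -> (not v))) or p) -> ((not p) -> (not v))) and ((not ((not p) -> (not v))) or p))); else branch requires (((not g) <-> (not (p or v))) -> p) and ((not ((not g) <-> (not (p or v)))) -> ((((not g) or p) -> g) and ((not g) or p))).
Before the if: ((v -> g) -> ((((not ((not p) -> (not v))) <-> (not x)) -> p) and ((not ((not ((not p) -> (not v))) <-> (not x))) -> ((((not ((not p) -> (not v))) or p) -> ((not p) -> (not v))) and ((not ((not p) -> (not v))) or p))))) and ((not (v -> g)) -> ((((not g) <-> (not (p or v))) -> p) and ((not ((not g) <-> (not (p or v)))) -> ((((not g) or p) -> g) and ((not g) or p)))))
Before skip: ((v -> g) -> ((((not ((not p) -> (not v))) <-> (not x)) -> p) and ((not ((not ((not p) -> (not v))) <-> (not x))) -> ((((not ((not p) -> (not v))) or p) -> ((not p) -> (not v))) and ((not ((not p) -> (not v))) or p))))) and ((not (v -> g)) -> ((((not g) <-> (not (p or v))) -> p) and ((not ((not g) <-> (not (p or v)))) -> ((((not g) or p) -> g) and ((not g) or p)))))
Answer: WP = ((v -> g) -> ((((not ((not p) -> (not v))) <-> (not x)) -> p) and ((not ((not ((not p) -> (not v))) <-> (not x))) -> ((((not ((not p) -> (not v))) or p) -> ((not p) -> (not v))) and ((not ((not p) -> (not v))) or p))))) and ((not (v -> g)) -> ((((not g) <-> (not (p or v))) -> p) and ((not ((not g) <-> (not (p or v)))) -> ((((not g) or p) -> g) and ((not g) or p)))))


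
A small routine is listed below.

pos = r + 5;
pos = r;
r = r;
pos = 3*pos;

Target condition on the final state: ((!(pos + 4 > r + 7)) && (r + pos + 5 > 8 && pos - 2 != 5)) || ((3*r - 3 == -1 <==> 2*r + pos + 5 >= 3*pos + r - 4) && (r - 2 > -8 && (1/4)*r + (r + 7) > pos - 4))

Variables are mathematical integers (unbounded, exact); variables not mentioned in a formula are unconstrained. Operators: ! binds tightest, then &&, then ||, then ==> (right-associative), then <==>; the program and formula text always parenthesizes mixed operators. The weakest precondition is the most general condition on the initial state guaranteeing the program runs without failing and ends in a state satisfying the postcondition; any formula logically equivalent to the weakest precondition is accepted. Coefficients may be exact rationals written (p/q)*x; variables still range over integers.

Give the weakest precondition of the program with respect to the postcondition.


Working backward. After the program, the postcondition ((!(pos + 4 > r + 7)) && (r + pos + 5 > 8 && pos - 2 != 5)) || ((3*r - 3 == -1 <==> 2*r + pos + 5 >= 3*pos + r - 4) && (r - 2 > -8 && (1/4)*r + (r + 7) > pos - 4)) must hold; in canonical form it is ((!(pos > r + 3)) && pos + r > 3 && pos != 7) || ((3*r == 2 <==> r >= 2*pos - 9) && r > -6 && (5/4)*r > pos - 11).
Before pos := 3*pos: ((!(3*pos > r + 3)) && 3*pos + r > 3 && 3*pos != 7) || ((3*r == 2 <==> r >= 6*pos - 9) && r > -6 && (5/4)*r > 3*pos - 11)
Before r := r: ((!(3*pos > r + 3)) && 3*pos + r > 3 && 3*pos != 7) || ((3*r == 2 <==> r >= 6*pos - 9) && r > -6 && (5/4)*r > 3*pos - 11)
Before pos := r: ((!(2*r > 3)) && 4*r > 3 && 3*r != 7) || ((3*r == 2 <==> 5*r <= 9) && r > -6 && (7/4)*r < 11)
Before pos := r + 5: ((!(2*r > 3)) && 4*r > 3 && 3*r != 7) || ((3*r == 2 <==> 5*r <= 9) && r > -6 && (7/4)*r < 11)
Answer: WP = ((!(2*r > 3)) && 4*r > 3 && 3*r != 7) || ((3*r == 2 <==> 5*r <= 9) && r > -6 && (7/4)*r < 11)


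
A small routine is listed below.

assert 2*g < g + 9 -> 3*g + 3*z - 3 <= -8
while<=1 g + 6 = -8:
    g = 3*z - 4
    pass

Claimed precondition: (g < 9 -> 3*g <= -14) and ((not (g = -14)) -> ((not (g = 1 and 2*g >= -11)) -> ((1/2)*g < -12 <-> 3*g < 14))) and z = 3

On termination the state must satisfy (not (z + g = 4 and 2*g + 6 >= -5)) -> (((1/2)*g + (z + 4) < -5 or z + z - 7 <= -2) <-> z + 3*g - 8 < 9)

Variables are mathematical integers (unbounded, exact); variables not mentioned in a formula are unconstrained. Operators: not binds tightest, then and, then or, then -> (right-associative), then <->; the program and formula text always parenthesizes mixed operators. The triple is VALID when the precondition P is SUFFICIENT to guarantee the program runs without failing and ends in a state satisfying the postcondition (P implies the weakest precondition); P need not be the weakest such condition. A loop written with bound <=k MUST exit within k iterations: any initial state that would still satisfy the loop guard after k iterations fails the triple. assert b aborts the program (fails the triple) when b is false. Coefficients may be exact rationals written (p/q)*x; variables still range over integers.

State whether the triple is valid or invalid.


Working backward. After the program, the postcondition (not (z + g = 4 and 2*g + 6 >= -5)) -> (((1/2)*g + (z + 4) < -5 or z + z - 7 <= -2) <-> z + 3*g - 8 < 9) must hold; in canonical form it is (not (g + z = 4 and 2*g >= -11)) -> (((1/2)*g + z < -9 or 2*z <= 5) <-> 3*g + z < 17).
Before the loop (bound <=1), unroll the exhaustion recursion (WP_0 = exit-now case; WP_j = one more guarded iteration, up to j = 1):
  WP_0: (not (g = -14)) and ((not (g + z = 4 and 2*g >= -11)) -> (((1/2)*g + z < -9 or 2*z <= 5) <-> 3*g + z < 17))
  WP_1: (g = -14 -> ((not (3*z = -10)) and ((not (4*z = 8 and 6*z >= -3)) -> (((5/2)*z < -7 or 2*z <= 5) <-> 10*z < 29)))) and ((not (g = -14)) -> ((not (g + z = 4 and 2*g >= -11)) -> (((1/2)*g + z < -9 or 2*z <= 5) <-> 3*g + z < 17)))
So before the loop: (g = -14 -> ((not (3*z = -10)) and ((not (4*z = 8 and 6*z >= -3)) -> (((5/2)*z < -7 or 2*z <= 5) <-> 10*z < 29)))) and ((not (g = -14)) -> ((not (g + z = 4 and 2*g >= -11)) -> (((1/2)*g + z < -9 or 2*z <= 5) <-> 3*g + z < 17)))
Before assert 2*g < g + 9 -> 3*g + 3*z - 3 <= -8: (g < 9 -> 3*g + 3*z <= -5) and (g = -14 -> ((not (3*z = -10)) and ((not (4*z = 8 and 6*z >= -3)) -> (((5/2)*z < -7 or 2*z <= 5) <-> 10*z < 29)))) and ((not (g = -14)) -> ((not (g + z = 4 and 2*g >= -11)) -> (((1/2)*g + z < -9 or 2*z <= 5) <-> 3*g + z < 17)))
The weakest precondition is (g < 9 -> 3*g + 3*z <= -5) and (g = -14 -> ((not (3*z = -10)) and ((not (4*z = 8 and 6*z >= -3)) -> (((5/2)*z < -7 or 2*z <= 5) <-> 10*z < 29)))) and ((not (g = -14)) -> ((not (g + z = 4 and 2*g >= -11)) -> (((1/2)*g + z < -9 or 2*z <= 5) <-> 3*g + z < 17))).
Check whether (g < 9 -> 3*g <= -14) and ((not (g = -14)) -> ((not (g = 1 and 2*g >= -11)) -> ((1/2)*g < -12 <-> 3*g < 14))) and z = 3 implies it.
Every state satisfying the precondition satisfies the weakest precondition: the implication holds.
Answer: valid


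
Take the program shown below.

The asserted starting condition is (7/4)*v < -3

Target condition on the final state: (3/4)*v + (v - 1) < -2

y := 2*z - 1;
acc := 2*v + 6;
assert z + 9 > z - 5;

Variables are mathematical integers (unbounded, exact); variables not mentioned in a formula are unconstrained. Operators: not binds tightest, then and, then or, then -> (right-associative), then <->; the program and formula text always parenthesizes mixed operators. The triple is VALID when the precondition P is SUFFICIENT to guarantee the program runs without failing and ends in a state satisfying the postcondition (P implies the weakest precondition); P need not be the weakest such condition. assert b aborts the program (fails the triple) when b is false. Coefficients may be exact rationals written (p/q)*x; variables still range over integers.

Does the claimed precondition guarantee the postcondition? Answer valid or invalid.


Working backward. After the program, the postcondition (3/4)*v + (v - 1) < -2 must hold; in canonical form it is (7/4)*v < -1.
Before assert z + 9 > z - 5: (7/4)*v < -1
Before acc := 2*v + 6: (7/4)*v < -1
Before y := 2*z - 1: (7/4)*v < -1
The weakest precondition is (7/4)*v < -1.
Check whether (7/4)*v < -3 implies it.
Every state satisfying the precondition satisfies the weakest precondition: the implication holds.
Answer: valid


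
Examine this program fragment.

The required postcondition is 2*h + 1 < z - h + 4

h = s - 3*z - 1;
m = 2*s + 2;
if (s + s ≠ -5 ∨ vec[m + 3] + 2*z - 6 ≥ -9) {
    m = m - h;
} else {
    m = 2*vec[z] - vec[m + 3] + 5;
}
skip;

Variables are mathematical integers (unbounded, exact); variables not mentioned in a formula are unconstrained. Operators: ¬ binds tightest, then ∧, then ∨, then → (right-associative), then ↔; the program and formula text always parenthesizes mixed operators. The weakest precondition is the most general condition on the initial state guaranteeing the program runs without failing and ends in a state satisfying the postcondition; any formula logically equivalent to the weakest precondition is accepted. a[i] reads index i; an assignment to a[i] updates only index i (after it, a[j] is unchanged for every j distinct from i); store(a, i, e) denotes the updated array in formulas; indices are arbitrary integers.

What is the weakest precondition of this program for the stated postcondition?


Working backward. After the program, the postcondition 2*h + 1 < z - h + 4 must hold; in canonical form it is 3*h < z + 3.
Before skip: 3*h < z + 3
Then branch requires 3*h < z + 3; else branch requires 3*h < z + 3.
Before the if: ((2*s ≠ -5 ∨ vec[m + 3] + 2*z ≥ -3) → 3*h < z + 3) ∧ ((¬(2*s ≠ -5 ∨ vec[m + 3] + 2*z ≥ -3)) → 3*h < z + 3)
Before m := 2*s + 2: ((2*s ≠ -5 ∨ vec[2*s + 5] + 2*z ≥ -3) → 3*h < z + 3) ∧ ((¬(2*s ≠ -5 ∨ vec[2*s + 5] + 2*z ≥ -3)) → 3*h < z + 3)
Before h := s - 3*z - 1: ((2*s ≠ -5 ∨ vec[2*s + 5] + 2*z ≥ -3) → 3*s < 10*z + 6) ∧ ((¬(2*s ≠ -5 ∨ vec[2*s + 5] + 2*z ≥ -3)) → 3*s < 10*z + 6)
Answer: WP = ((2*s ≠ -5 ∨ vec[2*s + 5] + 2*z ≥ -3) → 3*s < 10*z + 6) ∧ ((¬(2*s ≠ -5 ∨ vec[2*s + 5] + 2*z ≥ -3)) → 3*s < 10*z + 6)
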